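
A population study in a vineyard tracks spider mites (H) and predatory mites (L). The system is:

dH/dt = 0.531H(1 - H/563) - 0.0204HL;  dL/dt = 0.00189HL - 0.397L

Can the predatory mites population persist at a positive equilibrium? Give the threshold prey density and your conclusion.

The predator equation gives dL/dt > 0 only when H > 0.397/0.00189 = 210.
Without the predator, H → K = 563. Since 563 > 210, the predator can invade and persist.

Threshold H = 210; K > 210, so yes, the predator persists.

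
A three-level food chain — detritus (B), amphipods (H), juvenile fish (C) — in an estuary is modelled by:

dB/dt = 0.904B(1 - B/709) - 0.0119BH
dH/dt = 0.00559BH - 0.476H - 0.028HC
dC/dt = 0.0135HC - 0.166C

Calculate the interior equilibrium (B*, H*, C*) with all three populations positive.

B* ≈ 594, H* ≈ 12.3, C* ≈ 102

From dC/dt = 0: 0.0135H* = 0.166, so H* = 12.3.
From dB/dt = 0: 0.904(1 - B*/709) = 0.0119·12.3, giving B* = 709·(1 - 0.162) = 594.
From dH/dt = 0: 0.00559·594 - 0.476 = 0.028C*, so C* = 2.85/0.028 = 102.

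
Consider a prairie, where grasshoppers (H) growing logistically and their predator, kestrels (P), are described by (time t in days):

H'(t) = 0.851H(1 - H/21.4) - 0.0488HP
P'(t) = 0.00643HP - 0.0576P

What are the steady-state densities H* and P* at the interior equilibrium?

H* ≈ 8.96, P* ≈ 10.1

From dP/dt = 0 with P > 0: 0.00643H* = 0.0576, so H* = 8.96.
Substitute into dH/dt = 0: 0.851(1 - 8.96/21.4) = 0.0488P*.
The bracket is 0.581, giving P* = 0.495/0.0488 = 10.1.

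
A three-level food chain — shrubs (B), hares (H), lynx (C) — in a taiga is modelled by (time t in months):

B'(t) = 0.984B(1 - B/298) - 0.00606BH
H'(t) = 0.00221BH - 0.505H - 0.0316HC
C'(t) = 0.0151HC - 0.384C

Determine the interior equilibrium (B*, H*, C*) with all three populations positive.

From dC/dt = 0: 0.0151H* = 0.384, so H* = 25.4.
From dB/dt = 0: 0.984(1 - B*/298) = 0.00606·25.4, giving B* = 298·(1 - 0.157) = 251.
From dH/dt = 0: 0.00221·251 - 0.505 = 0.0316C*, so C* = 0.0504/0.0316 = 1.6.

B* ≈ 251, H* ≈ 25.4, C* ≈ 1.6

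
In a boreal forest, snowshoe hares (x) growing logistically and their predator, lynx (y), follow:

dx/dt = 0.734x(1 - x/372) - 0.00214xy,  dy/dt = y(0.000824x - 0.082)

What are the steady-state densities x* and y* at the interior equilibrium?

From dy/dt = 0 with y > 0: 0.000824x* = 0.082, so x* = 99.5.
Substitute into dx/dt = 0: 0.734(1 - 99.5/372) = 0.00214y*.
The bracket is 0.732, giving y* = 0.538/0.00214 = 251.

x* ≈ 99.5, y* ≈ 251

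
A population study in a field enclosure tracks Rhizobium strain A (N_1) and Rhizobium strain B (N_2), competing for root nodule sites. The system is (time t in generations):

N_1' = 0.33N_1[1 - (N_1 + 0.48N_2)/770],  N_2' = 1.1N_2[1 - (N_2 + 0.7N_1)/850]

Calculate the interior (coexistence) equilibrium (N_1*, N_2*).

N_1* ≈ 545, N_2* ≈ 468

Setting both brackets to zero gives the nullclines N_1 + 0.48N_2 = 770 and 0.7N_1 + N_2 = 850.
Substituting N_2 = 850 - 0.7N_1 into the first: N_1(1 - 0.48·0.7) = 770 - 0.48·850.
So N_1* = 362/0.664 = 545, and then N_2* = 850 - 0.7·545 = 468.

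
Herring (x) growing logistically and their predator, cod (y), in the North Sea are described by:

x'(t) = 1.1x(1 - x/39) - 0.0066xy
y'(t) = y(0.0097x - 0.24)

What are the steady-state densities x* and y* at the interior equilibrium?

From dy/dt = 0 with y > 0: 0.0097x* = 0.24, so x* = 24.7.
Substitute into dx/dt = 0: 1.1(1 - 24.7/39) = 0.0066y*.
The bracket is 0.366, giving y* = 0.402/0.0066 = 60.9.

x* ≈ 24.7, y* ≈ 60.9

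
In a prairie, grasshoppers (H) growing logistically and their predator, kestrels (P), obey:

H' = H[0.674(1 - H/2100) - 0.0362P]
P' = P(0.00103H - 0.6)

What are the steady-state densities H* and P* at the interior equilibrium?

From dP/dt = 0 with P > 0: 0.00103H* = 0.6, so H* = 583.
Substitute into dH/dt = 0: 0.674(1 - 583/2100) = 0.0362P*.
The bracket is 0.723, giving P* = 0.487/0.0362 = 13.5.

H* ≈ 583, P* ≈ 13.5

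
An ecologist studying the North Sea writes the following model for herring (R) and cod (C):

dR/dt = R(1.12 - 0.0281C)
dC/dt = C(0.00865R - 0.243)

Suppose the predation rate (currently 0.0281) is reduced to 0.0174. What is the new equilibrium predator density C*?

C* ≈ 64.4

At the interior fixed point, setting dR/dt = 0 with R > 0 fixes C* = (prey growth rate)/(RC coefficient) — independent of the other coefficients.
With the change, C* = 1.12/0.0174 = 64.4; it rises from 39.9.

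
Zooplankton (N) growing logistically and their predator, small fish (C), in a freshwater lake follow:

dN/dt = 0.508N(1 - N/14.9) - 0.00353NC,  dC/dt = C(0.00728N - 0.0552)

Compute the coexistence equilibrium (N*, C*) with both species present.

N* ≈ 7.58, C* ≈ 70.7

From dC/dt = 0 with C > 0: 0.00728N* = 0.0552, so N* = 7.58.
Substitute into dN/dt = 0: 0.508(1 - 7.58/14.9) = 0.00353C*.
The bracket is 0.491, giving C* = 0.249/0.00353 = 70.7.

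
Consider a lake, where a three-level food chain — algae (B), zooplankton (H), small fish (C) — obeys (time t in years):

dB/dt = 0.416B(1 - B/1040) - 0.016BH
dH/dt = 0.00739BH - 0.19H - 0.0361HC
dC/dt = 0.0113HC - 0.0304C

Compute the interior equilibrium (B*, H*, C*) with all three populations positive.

B* ≈ 932, H* ≈ 2.69, C* ≈ 186

From dC/dt = 0: 0.0113H* = 0.0304, so H* = 2.69.
From dB/dt = 0: 0.416(1 - B*/1040) = 0.016·2.69, giving B* = 1040·(1 - 0.103) = 932.
From dH/dt = 0: 0.00739·932 - 0.19 = 0.0361C*, so C* = 6.7/0.0361 = 186.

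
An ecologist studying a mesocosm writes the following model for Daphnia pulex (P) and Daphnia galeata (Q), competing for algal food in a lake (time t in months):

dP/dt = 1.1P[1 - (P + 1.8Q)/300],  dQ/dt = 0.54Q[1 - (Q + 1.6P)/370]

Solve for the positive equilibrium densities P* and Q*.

P* ≈ 195, Q* ≈ 58.5

Setting both brackets to zero gives the nullclines P + 1.8Q = 300 and 1.6P + Q = 370.
Substituting Q = 370 - 1.6P into the first: P(1 - 1.8·1.6) = 300 - 1.8·370.
So P* = -366/-1.88 = 195, and then Q* = 370 - 1.6·195 = 58.5.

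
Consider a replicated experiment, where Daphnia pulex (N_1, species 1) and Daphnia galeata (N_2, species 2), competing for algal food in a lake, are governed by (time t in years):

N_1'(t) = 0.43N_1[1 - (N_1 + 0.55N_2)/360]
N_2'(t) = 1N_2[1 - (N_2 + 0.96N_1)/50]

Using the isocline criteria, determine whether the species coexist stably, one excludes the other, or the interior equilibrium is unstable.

Compare the nullcline intercepts: K1/α12 = 360/0.55 = 655 > K2 = 50; K2/α21 = 50/0.96 = 52.1 < K1 = 360.
Since the inequalities point opposite ways, species 1 can invade but species 2 cannot.

species 1 excludes species 2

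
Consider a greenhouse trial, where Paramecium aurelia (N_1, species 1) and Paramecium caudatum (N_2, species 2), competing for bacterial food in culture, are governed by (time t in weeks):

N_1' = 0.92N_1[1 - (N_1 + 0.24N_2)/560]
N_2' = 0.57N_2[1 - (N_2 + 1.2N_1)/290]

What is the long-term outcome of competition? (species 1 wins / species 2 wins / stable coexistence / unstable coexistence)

species 1 excludes species 2

Compare the nullcline intercepts: K1/α12 = 560/0.24 = 2330 > K2 = 290; K2/α21 = 290/1.2 = 242 < K1 = 560.
Since the inequalities point opposite ways, species 1 can invade but species 2 cannot.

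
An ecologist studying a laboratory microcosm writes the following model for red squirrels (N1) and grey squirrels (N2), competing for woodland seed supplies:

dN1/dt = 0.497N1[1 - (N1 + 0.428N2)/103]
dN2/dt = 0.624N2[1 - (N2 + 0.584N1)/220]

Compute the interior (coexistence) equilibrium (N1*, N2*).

N1* ≈ 11.8, N2* ≈ 213

Setting both brackets to zero gives the nullclines N1 + 0.428N2 = 103 and 0.584N1 + N2 = 220.
Substituting N2 = 220 - 0.584N1 into the first: N1(1 - 0.428·0.584) = 103 - 0.428·220.
So N1* = 8.84/0.75 = 11.8, and then N2* = 220 - 0.584·11.8 = 213.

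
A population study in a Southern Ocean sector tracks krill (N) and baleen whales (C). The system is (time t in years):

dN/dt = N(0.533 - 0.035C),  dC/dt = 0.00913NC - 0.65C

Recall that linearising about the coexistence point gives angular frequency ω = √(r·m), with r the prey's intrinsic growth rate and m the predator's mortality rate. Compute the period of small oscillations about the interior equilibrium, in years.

Here r = 0.533 and m = 0.65, so r·m = 0.346.
ω = √0.346 = 0.589 per year, hence T = 2π/ω ≈ 10.7 years.

T ≈ 10.7 years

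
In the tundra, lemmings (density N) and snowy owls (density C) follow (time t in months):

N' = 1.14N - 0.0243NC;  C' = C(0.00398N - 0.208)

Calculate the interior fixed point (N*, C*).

Set dC/dt = 0 with C > 0: 0.00398N - 0.208 = 0, so N* = 0.208/0.00398 = 52.3.
Set dN/dt = 0 with N > 0: 1.14 - 0.0243C = 0, so C* = 1.14/0.0243 = 46.9.

N* ≈ 52.3, C* ≈ 46.9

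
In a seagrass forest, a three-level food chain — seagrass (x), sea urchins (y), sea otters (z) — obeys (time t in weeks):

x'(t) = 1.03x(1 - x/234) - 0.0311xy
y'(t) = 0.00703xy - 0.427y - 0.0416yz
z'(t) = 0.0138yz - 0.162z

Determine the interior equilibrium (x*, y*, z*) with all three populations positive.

From dz/dt = 0: 0.0138y* = 0.162, so y* = 11.7.
From dx/dt = 0: 1.03(1 - x*/234) = 0.0311·11.7, giving x* = 234·(1 - 0.354) = 151.
From dy/dt = 0: 0.00703·151 - 0.427 = 0.0416z*, so z* = 0.635/0.0416 = 15.3.

x* ≈ 151, y* ≈ 11.7, z* ≈ 15.3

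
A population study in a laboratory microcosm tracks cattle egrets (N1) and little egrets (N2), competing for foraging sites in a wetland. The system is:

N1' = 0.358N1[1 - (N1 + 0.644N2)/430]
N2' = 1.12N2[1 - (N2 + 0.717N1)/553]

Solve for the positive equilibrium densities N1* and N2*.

N1* ≈ 137, N2* ≈ 455

Setting both brackets to zero gives the nullclines N1 + 0.644N2 = 430 and 0.717N1 + N2 = 553.
Substituting N2 = 553 - 0.717N1 into the first: N1(1 - 0.644·0.717) = 430 - 0.644·553.
So N1* = 73.9/0.538 = 137, and then N2* = 553 - 0.717·137 = 455.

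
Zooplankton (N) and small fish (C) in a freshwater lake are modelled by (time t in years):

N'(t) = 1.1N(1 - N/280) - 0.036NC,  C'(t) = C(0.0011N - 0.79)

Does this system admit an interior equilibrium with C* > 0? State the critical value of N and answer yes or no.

The predator equation gives dC/dt > 0 only when N > 0.79/0.0011 = 718.
Without the predator, N → K = 280. Since 280 < 718, the predator cannot invade.

Threshold N = 718; K < 718, so no, the predator goes extinct.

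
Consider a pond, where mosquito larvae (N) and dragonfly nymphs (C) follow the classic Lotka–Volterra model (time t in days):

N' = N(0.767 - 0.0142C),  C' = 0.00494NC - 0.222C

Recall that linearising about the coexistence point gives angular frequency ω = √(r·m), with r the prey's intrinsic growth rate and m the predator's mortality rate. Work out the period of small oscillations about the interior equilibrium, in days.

Here r = 0.767 and m = 0.222, so r·m = 0.17.
ω = √0.17 = 0.413 per day, hence T = 2π/ω ≈ 15.2 days.

T ≈ 15.2 days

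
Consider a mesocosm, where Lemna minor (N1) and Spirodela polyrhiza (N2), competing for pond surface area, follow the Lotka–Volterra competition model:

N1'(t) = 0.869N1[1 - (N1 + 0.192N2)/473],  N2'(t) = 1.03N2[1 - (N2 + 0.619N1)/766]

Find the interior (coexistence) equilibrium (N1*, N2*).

N1* ≈ 370, N2* ≈ 537

Setting both brackets to zero gives the nullclines N1 + 0.192N2 = 473 and 0.619N1 + N2 = 766.
Substituting N2 = 766 - 0.619N1 into the first: N1(1 - 0.192·0.619) = 473 - 0.192·766.
So N1* = 326/0.881 = 370, and then N2* = 766 - 0.619·370 = 537.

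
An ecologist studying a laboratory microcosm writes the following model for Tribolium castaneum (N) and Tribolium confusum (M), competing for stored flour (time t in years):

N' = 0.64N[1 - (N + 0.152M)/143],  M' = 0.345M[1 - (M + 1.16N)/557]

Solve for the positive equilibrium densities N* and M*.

Setting both brackets to zero gives the nullclines N + 0.152M = 143 and 1.16N + M = 557.
Substituting M = 557 - 1.16N into the first: N(1 - 0.152·1.16) = 143 - 0.152·557.
So N* = 58.3/0.824 = 70.8, and then M* = 557 - 1.16·70.8 = 475.

N* ≈ 70.8, M* ≈ 475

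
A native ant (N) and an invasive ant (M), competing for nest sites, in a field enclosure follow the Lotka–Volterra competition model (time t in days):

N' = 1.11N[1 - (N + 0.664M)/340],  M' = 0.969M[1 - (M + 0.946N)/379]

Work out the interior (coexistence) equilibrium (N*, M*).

Setting both brackets to zero gives the nullclines N + 0.664M = 340 and 0.946N + M = 379.
Substituting M = 379 - 0.946N into the first: N(1 - 0.664·0.946) = 340 - 0.664·379.
So N* = 88.3/0.372 = 238, and then M* = 379 - 0.946·238 = 154.

N* ≈ 238, M* ≈ 154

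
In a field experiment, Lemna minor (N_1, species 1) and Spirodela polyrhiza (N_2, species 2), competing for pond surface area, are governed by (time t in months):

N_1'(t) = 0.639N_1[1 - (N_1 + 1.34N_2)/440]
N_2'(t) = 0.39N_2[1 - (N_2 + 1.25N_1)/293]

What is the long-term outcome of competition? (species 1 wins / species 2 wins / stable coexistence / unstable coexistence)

Compare the nullcline intercepts: K1/α12 = 440/1.34 = 328 > K2 = 293; K2/α21 = 293/1.25 = 234 < K1 = 440.
Since the inequalities point opposite ways, species 1 can invade but species 2 cannot.

species 1 excludes species 2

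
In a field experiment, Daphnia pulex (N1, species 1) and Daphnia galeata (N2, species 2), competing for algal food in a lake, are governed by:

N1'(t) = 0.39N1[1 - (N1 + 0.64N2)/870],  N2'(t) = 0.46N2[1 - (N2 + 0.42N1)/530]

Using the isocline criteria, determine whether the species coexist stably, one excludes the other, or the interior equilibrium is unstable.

stable coexistence

Compare the nullcline intercepts: K1/α12 = 870/0.64 = 1360 > K2 = 530; K2/α21 = 530/0.42 = 1260 > K1 = 870.
Since both inequalities hold, each species can invade when rare, so the interior equilibrium is stable.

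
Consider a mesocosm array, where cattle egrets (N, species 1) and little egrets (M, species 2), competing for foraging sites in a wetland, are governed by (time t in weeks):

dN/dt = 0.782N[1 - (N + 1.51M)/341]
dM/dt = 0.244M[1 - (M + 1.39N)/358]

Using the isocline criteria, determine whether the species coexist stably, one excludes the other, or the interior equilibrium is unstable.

unstable coexistence (outcome depends on initial conditions)

Compare the nullcline intercepts: K1/α12 = 341/1.51 = 226 < K2 = 358; K2/α21 = 358/1.39 = 258 < K1 = 341.
Since both are reversed, neither can invade when rare; the interior point is a saddle.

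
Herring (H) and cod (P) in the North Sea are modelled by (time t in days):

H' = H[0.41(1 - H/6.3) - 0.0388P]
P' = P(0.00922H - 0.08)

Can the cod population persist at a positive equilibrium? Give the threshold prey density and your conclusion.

The predator equation gives dP/dt > 0 only when H > 0.08/0.00922 = 8.68.
Without the predator, H → K = 6.3. Since 6.3 < 8.68, the predator cannot invade.

Threshold H = 8.68; K < 8.68, so no, the predator goes extinct.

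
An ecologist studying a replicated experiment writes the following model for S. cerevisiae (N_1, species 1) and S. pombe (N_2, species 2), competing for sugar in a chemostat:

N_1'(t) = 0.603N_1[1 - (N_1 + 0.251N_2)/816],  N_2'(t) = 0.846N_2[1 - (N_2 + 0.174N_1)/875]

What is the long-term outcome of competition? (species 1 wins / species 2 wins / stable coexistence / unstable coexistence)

Compare the nullcline intercepts: K1/α12 = 816/0.251 = 3250 > K2 = 875; K2/α21 = 875/0.174 = 5030 > K1 = 816.
Since both inequalities hold, each species can invade when rare, so the interior equilibrium is stable.

stable coexistence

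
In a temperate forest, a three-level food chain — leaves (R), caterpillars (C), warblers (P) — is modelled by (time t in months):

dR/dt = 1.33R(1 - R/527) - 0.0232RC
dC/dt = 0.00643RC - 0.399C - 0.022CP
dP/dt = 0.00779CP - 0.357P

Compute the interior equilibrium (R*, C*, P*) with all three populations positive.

From dP/dt = 0: 0.00779C* = 0.357, so C* = 45.8.
From dR/dt = 0: 1.33(1 - R*/527) = 0.0232·45.8, giving R* = 527·(1 - 0.799) = 106.
From dC/dt = 0: 0.00643·106 - 0.399 = 0.022P*, so P* = 0.281/0.022 = 12.8.

R* ≈ 106, C* ≈ 45.8, P* ≈ 12.8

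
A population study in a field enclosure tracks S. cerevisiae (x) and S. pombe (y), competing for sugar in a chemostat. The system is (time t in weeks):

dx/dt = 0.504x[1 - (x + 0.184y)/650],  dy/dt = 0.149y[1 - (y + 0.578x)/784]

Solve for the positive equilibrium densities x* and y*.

x* ≈ 566, y* ≈ 457

Setting both brackets to zero gives the nullclines x + 0.184y = 650 and 0.578x + y = 784.
Substituting y = 784 - 0.578x into the first: x(1 - 0.184·0.578) = 650 - 0.184·784.
So x* = 506/0.894 = 566, and then y* = 784 - 0.578·566 = 457.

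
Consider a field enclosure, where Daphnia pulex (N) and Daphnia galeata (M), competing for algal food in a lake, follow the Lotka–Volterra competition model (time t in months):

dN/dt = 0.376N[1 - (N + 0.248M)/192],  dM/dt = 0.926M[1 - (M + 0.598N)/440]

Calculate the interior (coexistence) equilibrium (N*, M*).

Setting both brackets to zero gives the nullclines N + 0.248M = 192 and 0.598N + M = 440.
Substituting M = 440 - 0.598N into the first: N(1 - 0.248·0.598) = 192 - 0.248·440.
So N* = 82.9/0.852 = 97.3, and then M* = 440 - 0.598·97.3 = 382.

N* ≈ 97.3, M* ≈ 382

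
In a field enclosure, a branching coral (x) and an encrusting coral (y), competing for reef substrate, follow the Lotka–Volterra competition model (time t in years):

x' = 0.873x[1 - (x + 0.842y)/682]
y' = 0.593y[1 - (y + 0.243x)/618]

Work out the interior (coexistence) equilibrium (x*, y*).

x* ≈ 203, y* ≈ 569

Setting both brackets to zero gives the nullclines x + 0.842y = 682 and 0.243x + y = 618.
Substituting y = 618 - 0.243x into the first: x(1 - 0.842·0.243) = 682 - 0.842·618.
So x* = 162/0.795 = 203, and then y* = 618 - 0.243·203 = 569.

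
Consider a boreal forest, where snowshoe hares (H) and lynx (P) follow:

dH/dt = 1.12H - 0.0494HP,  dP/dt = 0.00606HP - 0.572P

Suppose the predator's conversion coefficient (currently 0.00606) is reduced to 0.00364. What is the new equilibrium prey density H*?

At the interior fixed point, setting dP/dt = 0 with P > 0 fixes H* = (predator death rate)/(HP coefficient) — independent of the other coefficients.
With the change, H* = 0.572/0.00364 = 157; it rises from 94.4.

H* ≈ 157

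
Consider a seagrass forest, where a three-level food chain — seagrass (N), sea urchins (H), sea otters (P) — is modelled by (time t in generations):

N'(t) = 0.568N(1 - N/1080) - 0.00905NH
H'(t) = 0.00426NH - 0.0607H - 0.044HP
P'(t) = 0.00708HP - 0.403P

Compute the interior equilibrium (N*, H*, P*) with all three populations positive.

N* ≈ 101, H* ≈ 56.9, P* ≈ 8.35

From dP/dt = 0: 0.00708H* = 0.403, so H* = 56.9.
From dN/dt = 0: 0.568(1 - N*/1080) = 0.00905·56.9, giving N* = 1080·(1 - 0.907) = 101.
From dH/dt = 0: 0.00426·101 - 0.0607 = 0.044P*, so P* = 0.368/0.044 = 8.35.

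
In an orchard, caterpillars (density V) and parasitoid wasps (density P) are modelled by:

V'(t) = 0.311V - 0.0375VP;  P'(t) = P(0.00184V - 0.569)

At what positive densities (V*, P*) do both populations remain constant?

Set dP/dt = 0 with P > 0: 0.00184V - 0.569 = 0, so V* = 0.569/0.00184 = 309.
Set dV/dt = 0 with V > 0: 0.311 - 0.0375P = 0, so P* = 0.311/0.0375 = 8.29.

V* ≈ 309, P* ≈ 8.29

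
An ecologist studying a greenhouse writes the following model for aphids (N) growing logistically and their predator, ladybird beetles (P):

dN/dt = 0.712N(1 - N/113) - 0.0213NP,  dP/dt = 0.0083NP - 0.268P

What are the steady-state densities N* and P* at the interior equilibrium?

N* ≈ 32.3, P* ≈ 23.9

From dP/dt = 0 with P > 0: 0.0083N* = 0.268, so N* = 32.3.
Substitute into dN/dt = 0: 0.712(1 - 32.3/113) = 0.0213P*.
The bracket is 0.714, giving P* = 0.509/0.0213 = 23.9.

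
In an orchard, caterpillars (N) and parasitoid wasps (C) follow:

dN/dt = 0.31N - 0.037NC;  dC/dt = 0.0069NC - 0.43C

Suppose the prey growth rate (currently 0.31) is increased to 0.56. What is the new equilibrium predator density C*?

At the interior fixed point, setting dN/dt = 0 with N > 0 fixes C* = (prey growth rate)/(NC coefficient) — independent of the other coefficients.
With the change, C* = 0.56/0.037 = 15.1; it rises from 8.38.

C* ≈ 15.1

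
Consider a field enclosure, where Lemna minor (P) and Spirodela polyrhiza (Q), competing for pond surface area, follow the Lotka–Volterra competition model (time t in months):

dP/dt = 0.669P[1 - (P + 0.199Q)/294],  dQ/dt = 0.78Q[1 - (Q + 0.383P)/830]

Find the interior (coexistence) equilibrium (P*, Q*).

P* ≈ 139, Q* ≈ 777

Setting both brackets to zero gives the nullclines P + 0.199Q = 294 and 0.383P + Q = 830.
Substituting Q = 830 - 0.383P into the first: P(1 - 0.199·0.383) = 294 - 0.199·830.
So P* = 129/0.924 = 139, and then Q* = 830 - 0.383·139 = 777.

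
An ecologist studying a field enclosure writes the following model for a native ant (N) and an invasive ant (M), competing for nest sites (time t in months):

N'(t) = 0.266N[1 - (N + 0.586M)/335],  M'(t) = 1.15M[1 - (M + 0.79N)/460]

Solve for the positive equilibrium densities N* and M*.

N* ≈ 122, M* ≈ 364

Setting both brackets to zero gives the nullclines N + 0.586M = 335 and 0.79N + M = 460.
Substituting M = 460 - 0.79N into the first: N(1 - 0.586·0.79) = 335 - 0.586·460.
So N* = 65.4/0.537 = 122, and then M* = 460 - 0.79·122 = 364.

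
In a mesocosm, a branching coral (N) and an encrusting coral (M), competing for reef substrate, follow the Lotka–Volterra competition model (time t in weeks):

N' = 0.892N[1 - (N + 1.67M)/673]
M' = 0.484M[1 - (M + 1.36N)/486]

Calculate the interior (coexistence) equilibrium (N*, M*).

Setting both brackets to zero gives the nullclines N + 1.67M = 673 and 1.36N + M = 486.
Substituting M = 486 - 1.36N into the first: N(1 - 1.67·1.36) = 673 - 1.67·486.
So N* = -139/-1.27 = 109, and then M* = 486 - 1.36·109 = 338.

N* ≈ 109, M* ≈ 338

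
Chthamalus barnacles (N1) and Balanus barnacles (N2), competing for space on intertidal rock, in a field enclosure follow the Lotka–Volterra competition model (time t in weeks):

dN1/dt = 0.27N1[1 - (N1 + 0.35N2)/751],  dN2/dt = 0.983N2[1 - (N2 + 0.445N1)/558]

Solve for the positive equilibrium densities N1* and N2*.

N1* ≈ 658, N2* ≈ 265

Setting both brackets to zero gives the nullclines N1 + 0.35N2 = 751 and 0.445N1 + N2 = 558.
Substituting N2 = 558 - 0.445N1 into the first: N1(1 - 0.35·0.445) = 751 - 0.35·558.
So N1* = 556/0.844 = 658, and then N2* = 558 - 0.445·658 = 265.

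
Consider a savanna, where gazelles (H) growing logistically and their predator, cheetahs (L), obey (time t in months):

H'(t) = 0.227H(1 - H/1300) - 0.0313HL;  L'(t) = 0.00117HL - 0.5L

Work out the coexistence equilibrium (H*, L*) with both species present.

From dL/dt = 0 with L > 0: 0.00117H* = 0.5, so H* = 427.
Substitute into dH/dt = 0: 0.227(1 - 427/1300) = 0.0313L*.
The bracket is 0.671, giving L* = 0.152/0.0313 = 4.87.

H* ≈ 427, L* ≈ 4.87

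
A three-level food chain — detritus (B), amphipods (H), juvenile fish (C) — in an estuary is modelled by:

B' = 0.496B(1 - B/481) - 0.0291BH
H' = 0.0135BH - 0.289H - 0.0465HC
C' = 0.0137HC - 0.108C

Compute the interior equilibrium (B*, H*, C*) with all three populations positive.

From dC/dt = 0: 0.0137H* = 0.108, so H* = 7.88.
From dB/dt = 0: 0.496(1 - B*/481) = 0.0291·7.88, giving B* = 481·(1 - 0.463) = 259.
From dH/dt = 0: 0.0135·259 - 0.289 = 0.0465C*, so C* = 3.2/0.0465 = 68.8.

B* ≈ 259, H* ≈ 7.88, C* ≈ 68.8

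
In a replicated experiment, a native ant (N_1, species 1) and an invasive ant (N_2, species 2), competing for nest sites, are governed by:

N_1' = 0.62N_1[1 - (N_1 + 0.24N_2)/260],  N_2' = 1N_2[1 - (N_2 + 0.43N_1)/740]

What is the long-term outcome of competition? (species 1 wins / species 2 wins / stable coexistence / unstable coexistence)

stable coexistence

Compare the nullcline intercepts: K1/α12 = 260/0.24 = 1080 > K2 = 740; K2/α21 = 740/0.43 = 1720 > K1 = 260.
Since both inequalities hold, each species can invade when rare, so the interior equilibrium is stable.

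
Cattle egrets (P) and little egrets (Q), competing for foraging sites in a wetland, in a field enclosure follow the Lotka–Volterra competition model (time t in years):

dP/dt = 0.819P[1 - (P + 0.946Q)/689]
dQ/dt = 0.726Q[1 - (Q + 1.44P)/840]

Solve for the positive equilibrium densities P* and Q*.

P* ≈ 292, Q* ≈ 420

Setting both brackets to zero gives the nullclines P + 0.946Q = 689 and 1.44P + Q = 840.
Substituting Q = 840 - 1.44P into the first: P(1 - 0.946·1.44) = 689 - 0.946·840.
So P* = -106/-0.362 = 292, and then Q* = 840 - 1.44·292 = 420.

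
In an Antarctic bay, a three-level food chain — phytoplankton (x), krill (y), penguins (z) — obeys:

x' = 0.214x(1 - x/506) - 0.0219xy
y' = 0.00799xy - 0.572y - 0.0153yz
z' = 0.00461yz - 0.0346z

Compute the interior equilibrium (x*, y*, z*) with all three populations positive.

From dz/dt = 0: 0.00461y* = 0.0346, so y* = 7.51.
From dx/dt = 0: 0.214(1 - x*/506) = 0.0219·7.51, giving x* = 506·(1 - 0.768) = 117.
From dy/dt = 0: 0.00799·117 - 0.572 = 0.0153z*, so z* = 0.366/0.0153 = 23.9.

x* ≈ 117, y* ≈ 7.51, z* ≈ 23.9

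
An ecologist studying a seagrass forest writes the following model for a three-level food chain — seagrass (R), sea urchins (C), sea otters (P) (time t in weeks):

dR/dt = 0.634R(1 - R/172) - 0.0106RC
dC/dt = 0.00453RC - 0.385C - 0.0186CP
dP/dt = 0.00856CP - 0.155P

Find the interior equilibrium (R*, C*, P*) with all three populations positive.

From dP/dt = 0: 0.00856C* = 0.155, so C* = 18.1.
From dR/dt = 0: 0.634(1 - R*/172) = 0.0106·18.1, giving R* = 172·(1 - 0.303) = 120.
From dC/dt = 0: 0.00453·120 - 0.385 = 0.0186P*, so P* = 0.158/0.0186 = 8.51.

R* ≈ 120, C* ≈ 18.1, P* ≈ 8.51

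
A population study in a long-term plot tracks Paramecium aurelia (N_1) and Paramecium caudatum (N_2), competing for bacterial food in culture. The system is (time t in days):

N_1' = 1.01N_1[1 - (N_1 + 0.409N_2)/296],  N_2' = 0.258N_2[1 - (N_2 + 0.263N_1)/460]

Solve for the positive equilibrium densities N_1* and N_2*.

N_1* ≈ 121, N_2* ≈ 428

Setting both brackets to zero gives the nullclines N_1 + 0.409N_2 = 296 and 0.263N_1 + N_2 = 460.
Substituting N_2 = 460 - 0.263N_1 into the first: N_1(1 - 0.409·0.263) = 296 - 0.409·460.
So N_1* = 108/0.892 = 121, and then N_2* = 460 - 0.263·121 = 428.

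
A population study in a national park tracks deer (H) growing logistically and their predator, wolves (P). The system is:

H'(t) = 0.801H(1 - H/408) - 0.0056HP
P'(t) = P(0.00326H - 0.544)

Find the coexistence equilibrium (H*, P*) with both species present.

H* ≈ 167, P* ≈ 84.5

From dP/dt = 0 with P > 0: 0.00326H* = 0.544, so H* = 167.
Substitute into dH/dt = 0: 0.801(1 - 167/408) = 0.0056P*.
The bracket is 0.591, giving P* = 0.473/0.0056 = 84.5.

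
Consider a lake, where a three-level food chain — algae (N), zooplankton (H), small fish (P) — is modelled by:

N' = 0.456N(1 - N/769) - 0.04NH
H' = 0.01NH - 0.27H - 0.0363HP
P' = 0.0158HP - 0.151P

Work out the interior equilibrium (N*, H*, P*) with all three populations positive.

N* ≈ 124, H* ≈ 9.56, P* ≈ 26.8

From dP/dt = 0: 0.0158H* = 0.151, so H* = 9.56.
From dN/dt = 0: 0.456(1 - N*/769) = 0.04·9.56, giving N* = 769·(1 - 0.838) = 124.
From dH/dt = 0: 0.01·124 - 0.27 = 0.0363P*, so P* = 0.973/0.0363 = 26.8.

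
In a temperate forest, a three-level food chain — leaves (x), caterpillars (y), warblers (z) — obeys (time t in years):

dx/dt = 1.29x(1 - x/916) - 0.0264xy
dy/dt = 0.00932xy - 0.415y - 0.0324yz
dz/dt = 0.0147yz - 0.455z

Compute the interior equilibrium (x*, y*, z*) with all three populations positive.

x* ≈ 336, y* ≈ 31, z* ≈ 83.8

From dz/dt = 0: 0.0147y* = 0.455, so y* = 31.
From dx/dt = 0: 1.29(1 - x*/916) = 0.0264·31, giving x* = 916·(1 - 0.633) = 336.
From dy/dt = 0: 0.00932·336 - 0.415 = 0.0324z*, so z* = 2.71/0.0324 = 83.8.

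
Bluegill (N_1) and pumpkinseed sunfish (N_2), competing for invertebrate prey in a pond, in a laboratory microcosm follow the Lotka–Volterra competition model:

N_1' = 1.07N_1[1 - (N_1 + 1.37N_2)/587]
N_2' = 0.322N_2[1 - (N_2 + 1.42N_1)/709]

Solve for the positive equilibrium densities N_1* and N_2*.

N_1* ≈ 407, N_2* ≈ 132

Setting both brackets to zero gives the nullclines N_1 + 1.37N_2 = 587 and 1.42N_1 + N_2 = 709.
Substituting N_2 = 709 - 1.42N_1 into the first: N_1(1 - 1.37·1.42) = 587 - 1.37·709.
So N_1* = -384/-0.945 = 407, and then N_2* = 709 - 1.42·407 = 132.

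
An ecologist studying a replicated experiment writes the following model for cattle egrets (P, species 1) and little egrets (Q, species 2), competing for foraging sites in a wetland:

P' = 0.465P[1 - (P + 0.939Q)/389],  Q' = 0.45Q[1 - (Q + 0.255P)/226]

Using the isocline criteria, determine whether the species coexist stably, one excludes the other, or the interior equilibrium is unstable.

Compare the nullcline intercepts: K1/α12 = 389/0.939 = 414 > K2 = 226; K2/α21 = 226/0.255 = 886 > K1 = 389.
Since both inequalities hold, each species can invade when rare, so the interior equilibrium is stable.

stable coexistence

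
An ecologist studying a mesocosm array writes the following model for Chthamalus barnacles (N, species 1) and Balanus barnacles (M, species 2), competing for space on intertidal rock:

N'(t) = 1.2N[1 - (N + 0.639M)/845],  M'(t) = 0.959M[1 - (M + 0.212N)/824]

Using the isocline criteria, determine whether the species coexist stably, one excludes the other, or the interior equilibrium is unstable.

stable coexistence

Compare the nullcline intercepts: K1/α12 = 845/0.639 = 1320 > K2 = 824; K2/α21 = 824/0.212 = 3890 > K1 = 845.
Since both inequalities hold, each species can invade when rare, so the interior equilibrium is stable.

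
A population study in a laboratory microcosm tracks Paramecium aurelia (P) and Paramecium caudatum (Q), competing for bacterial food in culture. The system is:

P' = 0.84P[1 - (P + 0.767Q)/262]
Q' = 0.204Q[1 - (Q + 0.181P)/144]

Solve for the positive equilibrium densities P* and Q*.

Setting both brackets to zero gives the nullclines P + 0.767Q = 262 and 0.181P + Q = 144.
Substituting Q = 144 - 0.181P into the first: P(1 - 0.767·0.181) = 262 - 0.767·144.
So P* = 152/0.861 = 176, and then Q* = 144 - 0.181·176 = 112.

P* ≈ 176, Q* ≈ 112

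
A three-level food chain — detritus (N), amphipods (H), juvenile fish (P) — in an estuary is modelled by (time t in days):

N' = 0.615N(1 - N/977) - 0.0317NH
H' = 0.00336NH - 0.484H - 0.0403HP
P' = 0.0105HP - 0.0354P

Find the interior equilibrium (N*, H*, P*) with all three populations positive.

From dP/dt = 0: 0.0105H* = 0.0354, so H* = 3.37.
From dN/dt = 0: 0.615(1 - N*/977) = 0.0317·3.37, giving N* = 977·(1 - 0.174) = 807.
From dH/dt = 0: 0.00336·807 - 0.484 = 0.0403P*, so P* = 2.23/0.0403 = 55.3.

N* ≈ 807, H* ≈ 3.37, P* ≈ 55.3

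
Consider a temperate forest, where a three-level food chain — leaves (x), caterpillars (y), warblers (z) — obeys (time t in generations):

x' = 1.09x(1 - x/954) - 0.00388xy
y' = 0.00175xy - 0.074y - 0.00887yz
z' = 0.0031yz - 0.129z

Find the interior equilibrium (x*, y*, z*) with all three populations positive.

x* ≈ 813, y* ≈ 41.6, z* ≈ 152

From dz/dt = 0: 0.0031y* = 0.129, so y* = 41.6.
From dx/dt = 0: 1.09(1 - x*/954) = 0.00388·41.6, giving x* = 954·(1 - 0.148) = 813.
From dy/dt = 0: 0.00175·813 - 0.074 = 0.00887z*, so z* = 1.35/0.00887 = 152.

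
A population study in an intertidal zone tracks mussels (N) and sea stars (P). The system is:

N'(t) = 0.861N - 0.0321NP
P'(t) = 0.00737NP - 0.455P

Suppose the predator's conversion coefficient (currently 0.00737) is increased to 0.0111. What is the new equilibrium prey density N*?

N* ≈ 41

At the interior fixed point, setting dP/dt = 0 with P > 0 fixes N* = (predator death rate)/(NP coefficient) — independent of the other coefficients.
With the change, N* = 0.455/0.0111 = 41; it falls from 61.7.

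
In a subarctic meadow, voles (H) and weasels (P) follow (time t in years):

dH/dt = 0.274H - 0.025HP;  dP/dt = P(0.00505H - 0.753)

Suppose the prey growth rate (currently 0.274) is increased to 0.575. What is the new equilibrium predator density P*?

At the interior fixed point, setting dH/dt = 0 with H > 0 fixes P* = (prey growth rate)/(HP coefficient) — independent of the other coefficients.
With the change, P* = 0.575/0.025 = 23; it rises from 11.

P* ≈ 23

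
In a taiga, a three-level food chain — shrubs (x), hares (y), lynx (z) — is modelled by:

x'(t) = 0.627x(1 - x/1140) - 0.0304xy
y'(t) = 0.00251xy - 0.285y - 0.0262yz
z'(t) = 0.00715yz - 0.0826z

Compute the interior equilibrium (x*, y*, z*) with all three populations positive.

From dz/dt = 0: 0.00715y* = 0.0826, so y* = 11.6.
From dx/dt = 0: 0.627(1 - x*/1140) = 0.0304·11.6, giving x* = 1140·(1 - 0.56) = 501.
From dy/dt = 0: 0.00251·501 - 0.285 = 0.0262z*, so z* = 0.974/0.0262 = 37.2.

x* ≈ 501, y* ≈ 11.6, z* ≈ 37.2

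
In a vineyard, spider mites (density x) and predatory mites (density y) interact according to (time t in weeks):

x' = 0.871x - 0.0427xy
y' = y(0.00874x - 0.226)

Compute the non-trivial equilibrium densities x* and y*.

Set dy/dt = 0 with y > 0: 0.00874x - 0.226 = 0, so x* = 0.226/0.00874 = 25.9.
Set dx/dt = 0 with x > 0: 0.871 - 0.0427y = 0, so y* = 0.871/0.0427 = 20.4.

x* ≈ 25.9, y* ≈ 20.4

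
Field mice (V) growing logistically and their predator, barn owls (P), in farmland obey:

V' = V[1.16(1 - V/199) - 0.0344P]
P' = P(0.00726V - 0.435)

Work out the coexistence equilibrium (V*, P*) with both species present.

From dP/dt = 0 with P > 0: 0.00726V* = 0.435, so V* = 59.9.
Substitute into dV/dt = 0: 1.16(1 - 59.9/199) = 0.0344P*.
The bracket is 0.699, giving P* = 0.811/0.0344 = 23.6.

V* ≈ 59.9, P* ≈ 23.6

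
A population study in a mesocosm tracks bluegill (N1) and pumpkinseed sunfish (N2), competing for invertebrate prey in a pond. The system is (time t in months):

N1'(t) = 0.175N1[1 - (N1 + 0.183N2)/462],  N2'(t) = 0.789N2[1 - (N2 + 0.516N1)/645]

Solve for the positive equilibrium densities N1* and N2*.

Setting both brackets to zero gives the nullclines N1 + 0.183N2 = 462 and 0.516N1 + N2 = 645.
Substituting N2 = 645 - 0.516N1 into the first: N1(1 - 0.183·0.516) = 462 - 0.183·645.
So N1* = 344/0.906 = 380, and then N2* = 645 - 0.516·380 = 449.

N1* ≈ 380, N2* ≈ 449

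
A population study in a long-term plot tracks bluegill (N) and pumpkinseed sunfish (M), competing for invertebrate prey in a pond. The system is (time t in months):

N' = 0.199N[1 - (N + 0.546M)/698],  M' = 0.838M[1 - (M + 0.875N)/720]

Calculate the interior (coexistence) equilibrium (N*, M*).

N* ≈ 584, M* ≈ 209

Setting both brackets to zero gives the nullclines N + 0.546M = 698 and 0.875N + M = 720.
Substituting M = 720 - 0.875N into the first: N(1 - 0.546·0.875) = 698 - 0.546·720.
So N* = 305/0.522 = 584, and then M* = 720 - 0.875·584 = 209.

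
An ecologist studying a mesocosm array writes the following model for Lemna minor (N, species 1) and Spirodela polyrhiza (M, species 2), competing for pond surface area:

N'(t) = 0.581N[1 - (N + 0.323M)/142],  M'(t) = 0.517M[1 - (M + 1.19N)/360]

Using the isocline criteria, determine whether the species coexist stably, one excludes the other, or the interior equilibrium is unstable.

stable coexistence

Compare the nullcline intercepts: K1/α12 = 142/0.323 = 440 > K2 = 360; K2/α21 = 360/1.19 = 303 > K1 = 142.
Since both inequalities hold, each species can invade when rare, so the interior equilibrium is stable.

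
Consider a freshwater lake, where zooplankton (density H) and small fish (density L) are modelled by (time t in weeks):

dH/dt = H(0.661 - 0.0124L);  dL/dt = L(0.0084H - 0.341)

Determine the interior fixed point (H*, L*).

H* ≈ 40.6, L* ≈ 53.3

Set dL/dt = 0 with L > 0: 0.0084H - 0.341 = 0, so H* = 0.341/0.0084 = 40.6.
Set dH/dt = 0 with H > 0: 0.661 - 0.0124L = 0, so L* = 0.661/0.0124 = 53.3.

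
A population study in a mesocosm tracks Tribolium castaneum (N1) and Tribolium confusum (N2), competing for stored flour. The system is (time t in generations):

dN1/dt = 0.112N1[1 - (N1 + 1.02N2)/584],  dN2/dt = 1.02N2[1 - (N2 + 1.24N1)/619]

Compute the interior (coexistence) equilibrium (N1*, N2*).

Setting both brackets to zero gives the nullclines N1 + 1.02N2 = 584 and 1.24N1 + N2 = 619.
Substituting N2 = 619 - 1.24N1 into the first: N1(1 - 1.02·1.24) = 584 - 1.02·619.
So N1* = -47.4/-0.265 = 179, and then N2* = 619 - 1.24·179 = 397.

N1* ≈ 179, N2* ≈ 397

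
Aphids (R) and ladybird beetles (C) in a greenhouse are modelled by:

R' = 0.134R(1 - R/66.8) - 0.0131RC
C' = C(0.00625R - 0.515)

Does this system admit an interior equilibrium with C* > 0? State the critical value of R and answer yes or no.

The predator equation gives dC/dt > 0 only when R > 0.515/0.00625 = 82.4.
Without the predator, R → K = 66.8. Since 66.8 < 82.4, the predator cannot invade.

Threshold R = 82.4; K < 82.4, so no, the predator goes extinct.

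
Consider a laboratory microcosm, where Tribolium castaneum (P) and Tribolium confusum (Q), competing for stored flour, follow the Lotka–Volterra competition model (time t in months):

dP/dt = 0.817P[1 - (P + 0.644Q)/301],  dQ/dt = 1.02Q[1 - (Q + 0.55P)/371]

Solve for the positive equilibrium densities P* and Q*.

Setting both brackets to zero gives the nullclines P + 0.644Q = 301 and 0.55P + Q = 371.
Substituting Q = 371 - 0.55P into the first: P(1 - 0.644·0.55) = 301 - 0.644·371.
So P* = 62.1/0.646 = 96.1, and then Q* = 371 - 0.55·96.1 = 318.

P* ≈ 96.1, Q* ≈ 318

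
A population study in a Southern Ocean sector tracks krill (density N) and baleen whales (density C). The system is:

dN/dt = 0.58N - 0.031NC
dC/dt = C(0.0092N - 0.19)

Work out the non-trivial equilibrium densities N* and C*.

N* ≈ 20.7, C* ≈ 18.7

Set dC/dt = 0 with C > 0: 0.0092N - 0.19 = 0, so N* = 0.19/0.0092 = 20.7.
Set dN/dt = 0 with N > 0: 0.58 - 0.031C = 0, so C* = 0.58/0.031 = 18.7.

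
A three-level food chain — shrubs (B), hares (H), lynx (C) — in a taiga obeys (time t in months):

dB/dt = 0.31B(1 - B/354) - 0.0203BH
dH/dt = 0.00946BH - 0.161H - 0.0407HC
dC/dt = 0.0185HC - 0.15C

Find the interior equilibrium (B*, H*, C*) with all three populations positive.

From dC/dt = 0: 0.0185H* = 0.15, so H* = 8.11.
From dB/dt = 0: 0.31(1 - B*/354) = 0.0203·8.11, giving B* = 354·(1 - 0.531) = 166.
From dH/dt = 0: 0.00946·166 - 0.161 = 0.0407C*, so C* = 1.41/0.0407 = 34.6.

B* ≈ 166, H* ≈ 8.11, C* ≈ 34.6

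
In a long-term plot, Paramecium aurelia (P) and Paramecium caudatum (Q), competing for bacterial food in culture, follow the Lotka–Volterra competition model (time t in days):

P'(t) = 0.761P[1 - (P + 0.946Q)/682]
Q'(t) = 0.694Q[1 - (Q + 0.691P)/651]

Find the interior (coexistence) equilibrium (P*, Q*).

Setting both brackets to zero gives the nullclines P + 0.946Q = 682 and 0.691P + Q = 651.
Substituting Q = 651 - 0.691P into the first: P(1 - 0.946·0.691) = 682 - 0.946·651.
So P* = 66.2/0.346 = 191, and then Q* = 651 - 0.691·191 = 519.

P* ≈ 191, Q* ≈ 519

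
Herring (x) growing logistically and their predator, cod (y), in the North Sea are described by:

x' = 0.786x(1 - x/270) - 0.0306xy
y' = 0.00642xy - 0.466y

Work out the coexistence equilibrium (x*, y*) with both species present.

From dy/dt = 0 with y > 0: 0.00642x* = 0.466, so x* = 72.6.
Substitute into dx/dt = 0: 0.786(1 - 72.6/270) = 0.0306y*.
The bracket is 0.731, giving y* = 0.575/0.0306 = 18.8.

x* ≈ 72.6, y* ≈ 18.8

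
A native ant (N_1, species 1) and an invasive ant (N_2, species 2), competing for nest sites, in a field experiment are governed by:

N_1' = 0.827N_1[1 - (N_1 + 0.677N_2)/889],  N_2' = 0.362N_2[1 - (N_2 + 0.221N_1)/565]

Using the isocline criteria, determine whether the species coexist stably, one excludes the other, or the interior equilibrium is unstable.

Compare the nullcline intercepts: K1/α12 = 889/0.677 = 1310 > K2 = 565; K2/α21 = 565/0.221 = 2560 > K1 = 889.
Since both inequalities hold, each species can invade when rare, so the interior equilibrium is stable.

stable coexistence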